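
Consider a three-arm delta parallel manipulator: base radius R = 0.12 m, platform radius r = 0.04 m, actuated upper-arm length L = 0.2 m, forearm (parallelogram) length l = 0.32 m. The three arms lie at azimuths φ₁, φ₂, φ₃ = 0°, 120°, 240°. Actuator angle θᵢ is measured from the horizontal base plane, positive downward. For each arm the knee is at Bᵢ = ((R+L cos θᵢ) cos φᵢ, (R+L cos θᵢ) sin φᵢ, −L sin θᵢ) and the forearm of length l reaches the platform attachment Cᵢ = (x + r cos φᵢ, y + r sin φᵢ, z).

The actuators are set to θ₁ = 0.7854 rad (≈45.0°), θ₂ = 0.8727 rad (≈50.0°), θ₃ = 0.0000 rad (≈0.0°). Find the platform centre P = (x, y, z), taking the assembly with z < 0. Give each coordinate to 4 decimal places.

(-0.0475, -0.1094, -0.2759)

S1 = (0.2214·cos0.0°, 0.2214·sin0.0°, -0.1414) = (0.2214, 0.0000, -0.1414)
φ2=120.0°: virtual centre (-0.1043, 0.1806, -0.1532), radius l
φ3=240.0°: virtual centre (-0.1400, -0.2425, 0.0000), radius l
eliminate P² terms by subtracting sphere 1 from 2 and 3
linear system: -0.6514x+0.3612y = -0.0021−-0.0236z; -0.7228x+-0.4850y = 0.0094−0.2828z
Cramer: x(z) = -0.0041+0.1572z;  y(z) = -0.0132+0.3488z
quadratic in z: (1.1464)z²+(0.2027)z+(-0.0314)=0, √Δ=0.4300 → z ∈ {-0.2759, 0.0991}; z = -0.2759 (taking z<0)
x = -0.0475, y = -0.1094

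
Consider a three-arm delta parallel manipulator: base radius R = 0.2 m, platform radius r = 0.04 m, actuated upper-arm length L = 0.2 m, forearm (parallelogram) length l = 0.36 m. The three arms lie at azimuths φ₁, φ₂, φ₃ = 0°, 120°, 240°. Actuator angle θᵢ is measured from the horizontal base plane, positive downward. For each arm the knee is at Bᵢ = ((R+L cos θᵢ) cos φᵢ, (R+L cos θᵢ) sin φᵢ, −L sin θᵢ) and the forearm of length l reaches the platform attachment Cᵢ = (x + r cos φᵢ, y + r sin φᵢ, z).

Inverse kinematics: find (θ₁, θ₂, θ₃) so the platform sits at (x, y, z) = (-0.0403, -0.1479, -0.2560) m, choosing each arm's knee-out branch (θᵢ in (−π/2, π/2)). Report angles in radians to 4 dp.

φ1=0.0° → target in arm frame (-0.0403, -0.1479)
  A=0.2003, B=-0.2560, C=(l²−L²−A²−y'²−z²)/(2L)=-0.0948
  √(A²+B²)=0.3250;  θ1 = -0.9069+1.8668 ≈ 0.9600
arm 2 (φ=120.0°): x'=-0.1079, y'=0.1089
  e−x'=0.2679;  (l²−L²−(e−x')²−y'²−z²)/2L = -0.1489
  √(A²+B²)=0.3706;  θ2 = -0.7626+1.9844 ≈ 1.2218
rotate P by −φ3: (0.1482, 0.0390, -0.2560)
  A cos θ + B sin θ = C:  0.0118·cos θ + -0.2560·sin θ = 0.0560
  θ3 = atan2(B,A) + arccos(C/0.2563) = -0.1744

θ₁ = 0.9600, θ₂ = 1.2218, θ₃ = -0.1744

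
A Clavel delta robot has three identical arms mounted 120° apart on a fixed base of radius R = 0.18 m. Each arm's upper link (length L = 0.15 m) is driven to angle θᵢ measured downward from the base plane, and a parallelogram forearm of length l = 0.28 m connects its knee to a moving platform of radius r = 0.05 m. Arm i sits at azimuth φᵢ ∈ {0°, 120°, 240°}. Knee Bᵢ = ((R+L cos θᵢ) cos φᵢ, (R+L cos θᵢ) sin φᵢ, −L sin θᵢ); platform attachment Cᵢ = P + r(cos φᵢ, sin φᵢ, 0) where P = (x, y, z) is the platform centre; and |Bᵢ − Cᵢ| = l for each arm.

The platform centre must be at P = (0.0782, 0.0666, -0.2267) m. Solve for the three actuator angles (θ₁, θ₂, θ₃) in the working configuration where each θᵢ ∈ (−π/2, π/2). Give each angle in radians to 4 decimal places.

φ1=0.0° → target in arm frame (0.0782, 0.0666)
  A cos θ + B sin θ = C:  0.0518·cos θ + -0.2267·sin θ = -0.0087
  θ1 = atan2(B,A) + arccos(C/0.2325) = 0.2621
arm 2 (φ=120.0°): x'=0.0186, y'=-0.1010
  e−x'=0.1114;  (l²−L²−(e−x')²−y'²−z²)/2L = -0.0604
  γ=atan2(-0.2267,0.1114)=-1.1140;  ψ=arccos(-0.2390)=1.8122;  θ2=γ+ψ≈0.6982
φ3=240.0° → target in arm frame (-0.0968, 0.0344)
  e−x'=0.2268;  (l²−L²−(e−x')²−y'²−z²)/2L = -0.1604
  θ3 = atan2(B,A) + arccos(C/0.3207) = 1.3093

θ₁ = 0.2621, θ₂ = 0.6982, θ₃ = 1.3093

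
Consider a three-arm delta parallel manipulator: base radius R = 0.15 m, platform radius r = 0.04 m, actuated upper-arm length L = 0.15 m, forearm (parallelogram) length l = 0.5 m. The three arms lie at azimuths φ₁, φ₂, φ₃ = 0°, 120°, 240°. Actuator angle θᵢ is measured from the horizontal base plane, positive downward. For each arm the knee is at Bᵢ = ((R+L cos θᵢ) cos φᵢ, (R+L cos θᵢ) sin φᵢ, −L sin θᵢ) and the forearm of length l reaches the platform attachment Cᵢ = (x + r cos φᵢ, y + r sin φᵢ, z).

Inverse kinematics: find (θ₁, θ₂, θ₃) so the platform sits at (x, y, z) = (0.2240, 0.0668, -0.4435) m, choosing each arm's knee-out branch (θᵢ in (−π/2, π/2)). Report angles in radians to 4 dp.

arm 1 (φ=0.0°): x'=0.2240, y'=0.0668
  A cos θ + B sin θ = C:  -0.1140·cos θ + -0.4435·sin θ = 0.0445
  θ1 = atan2(B,A) + arccos(C/0.4579) = -0.3489
rotate P by −φ2: (-0.0541, -0.2274, -0.4435)
  A cos θ + B sin θ = C:  0.1641·cos θ + -0.4435·sin θ = -0.1595
  γ=atan2(-0.4435,0.1641)=-1.2163;  ψ=arccos(-0.3372)=1.9148;  θ2=γ+ψ≈0.6985
rotate P by −φ3: (-0.1699, 0.1606, -0.4435)
  e−x'=0.2799;  (l²−L²−(e−x')²−y'²−z²)/2L = -0.2443
  √(A²+B²)=0.5244;  θ3 = -1.0079+2.0555 ≈ 1.0476

θ₁ = -0.3489, θ₂ = 0.6985, θ₃ = 1.0476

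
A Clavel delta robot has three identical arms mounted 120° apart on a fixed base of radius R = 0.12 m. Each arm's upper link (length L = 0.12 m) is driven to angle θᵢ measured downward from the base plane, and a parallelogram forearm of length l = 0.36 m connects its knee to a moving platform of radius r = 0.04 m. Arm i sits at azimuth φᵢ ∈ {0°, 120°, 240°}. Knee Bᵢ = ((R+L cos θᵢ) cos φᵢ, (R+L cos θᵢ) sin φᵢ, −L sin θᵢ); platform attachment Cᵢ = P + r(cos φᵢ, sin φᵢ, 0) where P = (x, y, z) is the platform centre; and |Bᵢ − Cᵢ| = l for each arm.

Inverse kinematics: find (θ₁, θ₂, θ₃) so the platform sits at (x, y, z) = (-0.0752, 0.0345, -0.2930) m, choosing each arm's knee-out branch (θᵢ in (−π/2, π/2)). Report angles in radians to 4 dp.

θ₁ = 0.4359, θ₂ = -0.3495, θ₃ = 0.0001

rotate P by −φ1: (-0.0752, 0.0345, -0.2930)
  A=0.1552, B=-0.2930, C=(l²−L²−A²−y'²−z²)/(2L)=0.0170
  θ1 = atan2(B,A) + arccos(C/0.3316) = 0.4359
rotate P by −φ2: (0.0675, 0.0479, -0.2930)
  A=0.0125, B=-0.2930, C=(l²−L²−A²−y'²−z²)/(2L)=0.1121
  √(A²+B²)=0.2933;  θ2 = -1.5281+1.1786 ≈ -0.3495
φ3=240.0° → target in arm frame (0.0077, -0.0824)
  A cos θ + B sin θ = C:  0.0723·cos θ + -0.2930·sin θ = 0.0723
  γ=atan2(-0.2930,0.0723)=-1.3289;  ψ=arccos(0.2394)=1.3290;  θ3=γ+ψ≈0.0001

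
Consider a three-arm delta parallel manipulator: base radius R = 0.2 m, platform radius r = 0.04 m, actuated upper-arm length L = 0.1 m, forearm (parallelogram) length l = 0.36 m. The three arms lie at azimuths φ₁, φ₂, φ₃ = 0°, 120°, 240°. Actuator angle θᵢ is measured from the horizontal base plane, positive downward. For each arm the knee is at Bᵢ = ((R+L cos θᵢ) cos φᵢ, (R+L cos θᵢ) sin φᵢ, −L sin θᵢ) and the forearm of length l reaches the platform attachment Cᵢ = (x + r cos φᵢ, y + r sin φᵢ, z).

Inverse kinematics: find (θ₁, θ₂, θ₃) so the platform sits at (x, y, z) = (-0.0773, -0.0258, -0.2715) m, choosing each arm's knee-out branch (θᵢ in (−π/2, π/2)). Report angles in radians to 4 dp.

θ₁ = 0.8727, θ₂ = 0.1747, θ₃ = -0.2615

rotate P by −φ1: (-0.0773, -0.0258, -0.2715)
  A=0.2373, B=-0.2715, C=(l²−L²−A²−y'²−z²)/(2L)=-0.0554
  √(A²+B²)=0.3606;  θ1 = -0.8525+1.7252 ≈ 0.8727
arm 2 (φ=120.0°): x'=0.0163, y'=0.0798
  e−x'=0.1437;  (l²−L²−(e−x')²−y'²−z²)/2L = 0.0943
  γ=atan2(-0.2715,0.1437)=-1.0840;  ψ=arccos(0.3071)=1.2587;  θ2=γ+ψ≈0.1747
arm 3 (φ=240.0°): x'=0.0610, y'=-0.0540
  A=0.0990, B=-0.2715, C=(l²−L²−A²−y'²−z²)/(2L)=0.1658
  γ=atan2(-0.2715,0.0990)=-1.2211;  ψ=arccos(0.5738)=0.9597;  θ3=γ+ψ≈-0.2615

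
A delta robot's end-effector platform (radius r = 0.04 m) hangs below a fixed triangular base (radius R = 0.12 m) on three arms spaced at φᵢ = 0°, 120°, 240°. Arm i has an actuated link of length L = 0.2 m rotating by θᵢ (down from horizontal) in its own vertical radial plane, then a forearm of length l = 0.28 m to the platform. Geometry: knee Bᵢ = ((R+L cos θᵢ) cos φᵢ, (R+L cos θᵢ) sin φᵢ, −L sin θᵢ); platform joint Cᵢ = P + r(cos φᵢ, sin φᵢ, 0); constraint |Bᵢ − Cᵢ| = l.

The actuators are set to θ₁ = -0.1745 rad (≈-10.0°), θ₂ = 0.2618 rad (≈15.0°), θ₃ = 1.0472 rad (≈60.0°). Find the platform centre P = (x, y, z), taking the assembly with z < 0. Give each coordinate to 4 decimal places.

centre 1 = (0.2770·cos0.0°, 0.2770·sin0.0°, 0.0347) = (0.2770, 0.0000, 0.0347)
φ2=120.0°: virtual centre (-0.1366, 0.2366, -0.0518), radius l
centre 3 = (0.1800·cos240.0°, 0.1800·sin240.0°, -0.1732) = (-0.0900, -0.1559, -0.1732)
eliminate P² terms by subtracting sphere 1 from 2 and 3
plane₁₂: -0.8271x+0.4732y+-0.1730z = -0.0006
Cramer: x(z) = 0.0124-0.4143z;  y(z) = 0.0205-0.3586z
quadratic in z: (1.3002)z²+(0.1350)z+(-0.0068)=0, √Δ=0.2316 → z ∈ {-0.1410, 0.0371}; z = -0.1410 (taking z<0)
x = 0.0708, y = 0.0710

(0.0708, 0.0710, -0.1410)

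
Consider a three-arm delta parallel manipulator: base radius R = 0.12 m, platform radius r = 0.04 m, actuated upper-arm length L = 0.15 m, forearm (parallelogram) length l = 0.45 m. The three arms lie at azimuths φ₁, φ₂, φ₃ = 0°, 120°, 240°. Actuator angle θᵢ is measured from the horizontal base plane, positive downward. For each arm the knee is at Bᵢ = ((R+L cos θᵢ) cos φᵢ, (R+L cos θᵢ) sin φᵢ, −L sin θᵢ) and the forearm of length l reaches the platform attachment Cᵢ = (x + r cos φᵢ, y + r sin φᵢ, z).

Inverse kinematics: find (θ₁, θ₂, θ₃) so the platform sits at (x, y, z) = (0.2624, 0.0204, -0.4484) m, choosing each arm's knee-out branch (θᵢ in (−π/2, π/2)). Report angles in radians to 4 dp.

arm 1 (φ=0.0°): x'=0.2624, y'=0.0204
  A cos θ + B sin θ = C:  -0.1824·cos θ + -0.4484·sin θ = -0.1825
  √(A²+B²)=0.4841;  θ1 = -1.9571+1.9573 ≈ 0.0002
arm 2 (φ=120.0°): x'=-0.1135, y'=-0.2374
  A cos θ + B sin θ = C:  0.1935·cos θ + -0.4484·sin θ = -0.3830
  √(A²+B²)=0.4884;  θ2 = -1.1633+2.4722 ≈ 1.3089
φ3=240.0° → target in arm frame (-0.1489, 0.2170)
  A=0.2289, B=-0.4484, C=(l²−L²−A²−y'²−z²)/(2L)=-0.4018
  γ=atan2(-0.4484,0.2289)=-1.0989;  ψ=arccos(-0.7982)=2.4951;  θ3=γ+ψ≈1.3962

θ₁ = 0.0002, θ₂ = 1.3089, θ₃ = 1.3962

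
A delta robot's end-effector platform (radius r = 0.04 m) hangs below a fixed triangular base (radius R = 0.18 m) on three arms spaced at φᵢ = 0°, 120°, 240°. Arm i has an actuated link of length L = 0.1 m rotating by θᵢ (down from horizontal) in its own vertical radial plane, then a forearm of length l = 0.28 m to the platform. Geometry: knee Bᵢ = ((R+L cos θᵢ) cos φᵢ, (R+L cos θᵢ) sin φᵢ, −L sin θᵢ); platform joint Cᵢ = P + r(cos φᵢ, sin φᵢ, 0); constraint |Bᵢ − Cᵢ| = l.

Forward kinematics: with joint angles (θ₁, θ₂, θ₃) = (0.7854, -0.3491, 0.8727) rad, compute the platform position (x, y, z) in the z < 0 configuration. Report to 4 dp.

(-0.0312, 0.0667, -0.1950)

arm 1 at φ=0.0°: ρ1 = 0.2107;  O1 = (0.2107, 0.0000, -0.0707)
arm 2 at φ=120.0°: ρ2 = 0.2340;  O2 = (-0.1170, 0.2026, 0.0342)
arm 3 at φ=240.0°: ρ3 = 0.2043;  O3 = (-0.1021, -0.1769, -0.0766)
subtract pairs → two planes through P
linear system: -0.6554x+0.4052y = 0.0065−0.2098z; -0.6257x+-0.3538y = -0.0018−-0.0118z
Cramer: x(z) = -0.0032+0.1431z;  y(z) = 0.0108-0.2864z
quadratic in z: (1.1025)z²+(0.0740)z+(-0.0275)=0, √Δ=0.3561 → z ∈ {-0.1950, 0.1279}; z = -0.1950 (taking z<0)
x = -0.0312, y = 0.0667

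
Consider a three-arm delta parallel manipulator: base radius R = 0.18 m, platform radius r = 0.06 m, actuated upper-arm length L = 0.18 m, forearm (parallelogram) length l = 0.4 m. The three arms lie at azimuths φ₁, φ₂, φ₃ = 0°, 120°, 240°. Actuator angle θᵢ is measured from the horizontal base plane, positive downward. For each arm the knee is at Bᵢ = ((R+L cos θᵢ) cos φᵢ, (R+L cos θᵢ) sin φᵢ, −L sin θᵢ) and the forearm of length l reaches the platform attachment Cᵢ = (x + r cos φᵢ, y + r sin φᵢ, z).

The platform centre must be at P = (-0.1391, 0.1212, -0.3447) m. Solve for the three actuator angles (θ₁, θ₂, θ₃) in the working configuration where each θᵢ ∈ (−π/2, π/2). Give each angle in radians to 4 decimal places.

φ1=0.0° → target in arm frame (-0.1391, 0.1212)
  e−x'=0.2591;  (l²−L²−(e−x')²−y'²−z²)/2L = -0.2029
  γ=atan2(-0.3447,0.2591)=-0.9262;  ψ=arccos(-0.4705)=2.0607;  θ1=γ+ψ≈1.1344
φ2=120.0° → target in arm frame (0.1745, 0.0599)
  e−x'=-0.0545;  (l²−L²−(e−x')²−y'²−z²)/2L = 0.0062
  √(A²+B²)=0.3490;  θ2 = -1.7276+1.5531 ≈ -0.1746
φ3=240.0° → target in arm frame (-0.0354, -0.1811)
  A=0.1554, B=-0.3447, C=(l²−L²−A²−y'²−z²)/(2L)=-0.1338
  θ3 = atan2(B,A) + arccos(C/0.3781) = 0.7852

θ₁ = 1.1344, θ₂ = -0.1746, θ₃ = 0.7852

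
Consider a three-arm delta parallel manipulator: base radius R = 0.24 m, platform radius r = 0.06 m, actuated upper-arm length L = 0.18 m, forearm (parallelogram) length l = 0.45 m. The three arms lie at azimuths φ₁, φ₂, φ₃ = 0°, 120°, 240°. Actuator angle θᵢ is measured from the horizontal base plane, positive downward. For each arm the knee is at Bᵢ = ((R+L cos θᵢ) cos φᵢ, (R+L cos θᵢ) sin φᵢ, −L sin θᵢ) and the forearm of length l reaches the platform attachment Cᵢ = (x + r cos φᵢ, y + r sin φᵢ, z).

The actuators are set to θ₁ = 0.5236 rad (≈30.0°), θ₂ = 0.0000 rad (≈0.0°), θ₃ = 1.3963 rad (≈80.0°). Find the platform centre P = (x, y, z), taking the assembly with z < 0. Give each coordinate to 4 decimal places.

(0.0439, 0.1941, -0.3721)

arm 1 at φ=0.0°: (R−r)+L cos θ1 = 0.3359;  centre 1 = (0.3359, 0.0000, -0.0900)
centre 2 = (0.3600·cos120.0°, 0.3600·sin120.0°, 0.0000) = (-0.1800, 0.3118, 0.0000)
φ3=240.0°: virtual centre (-0.1056, -0.1829, -0.1773), radius l
|centre ₂|²−|centre ₁|² = 0.0087;  |centre ₃|²−|centre ₁|² = -0.0449
linear system: -1.0318x+0.6235y = 0.0087−0.1800z; -0.8830x+-0.3659y = -0.0449−-0.1745z
Cramer: x(z) = 0.0267-0.0463z;  y(z) = 0.0581-0.3653z
into |P−centre ₁|² = l²: 1.1356z² + 0.1662z + -0.0954 = 0;  Δ = 0.4611;  z = -0.3721 or 0.2258 → z<0 root = -0.3721
x = 0.0439, y = 0.1941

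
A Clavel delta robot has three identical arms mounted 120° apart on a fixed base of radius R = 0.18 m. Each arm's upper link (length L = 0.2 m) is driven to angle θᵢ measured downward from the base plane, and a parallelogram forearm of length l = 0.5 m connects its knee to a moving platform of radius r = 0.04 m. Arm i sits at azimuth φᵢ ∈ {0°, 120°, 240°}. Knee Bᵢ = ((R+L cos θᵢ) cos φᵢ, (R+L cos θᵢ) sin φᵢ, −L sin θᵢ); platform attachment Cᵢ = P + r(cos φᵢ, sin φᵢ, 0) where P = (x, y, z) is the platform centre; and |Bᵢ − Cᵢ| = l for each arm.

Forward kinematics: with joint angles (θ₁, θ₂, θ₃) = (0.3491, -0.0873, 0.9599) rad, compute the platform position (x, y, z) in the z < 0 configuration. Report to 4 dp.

(0.0269, 0.1756, -0.4269)

φ1=0.0°: virtual centre (0.3279, 0.0000, -0.0684), radius l
S2 = (0.3392·cos120.0°, 0.3392·sin120.0°, 0.0174) = (-0.1696, 0.2938, 0.0174)
φ3=240.0°: virtual centre (-0.1274, -0.2206, -0.1638), radius l
subtract pairs → two planes through P
plane₁₂: -0.9951x+0.5876y+0.1717z = 0.0032
det = 0.9741;  x = 0.0109+-0.0373z,  y = 0.0239+-0.3555z
sphere 1 gives Az²+Bz+C=0 with A=1.1277, B=0.1435, C=-0.1443;  B²−4AC=0.6713;  roots -0.4269, 0.2996;  negative root z = -0.4269
x = 0.0269, y = 0.1756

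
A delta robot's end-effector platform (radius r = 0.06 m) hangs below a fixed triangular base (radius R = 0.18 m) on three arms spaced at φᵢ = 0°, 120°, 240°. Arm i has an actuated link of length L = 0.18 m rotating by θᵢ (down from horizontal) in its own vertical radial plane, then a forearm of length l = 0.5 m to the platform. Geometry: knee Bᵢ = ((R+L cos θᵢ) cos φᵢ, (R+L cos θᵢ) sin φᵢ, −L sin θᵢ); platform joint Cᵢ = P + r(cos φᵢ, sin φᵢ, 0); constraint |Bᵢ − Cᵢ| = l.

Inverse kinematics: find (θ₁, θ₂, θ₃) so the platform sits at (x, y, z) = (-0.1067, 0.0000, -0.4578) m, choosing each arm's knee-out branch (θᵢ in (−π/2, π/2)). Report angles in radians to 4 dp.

arm 1 (φ=0.0°): x'=-0.1067, y'=0.0000
  A cos θ + B sin θ = C:  0.2267·cos θ + -0.4578·sin θ = -0.1205
  γ=atan2(-0.4578,0.2267)=-1.1110;  ψ=arccos(-0.2358)=1.8089;  θ1=γ+ψ≈0.6979
arm 2 (φ=120.0°): x'=0.0533, y'=0.0924
  A cos θ + B sin θ = C:  0.0667·cos θ + -0.4578·sin θ = -0.0138
  √(A²+B²)=0.4626;  θ2 = -1.4262+1.6006 ≈ 0.1744
φ3=240.0° → target in arm frame (0.0534, -0.0924)
  A cos θ + B sin θ = C:  0.0666·cos θ + -0.4578·sin θ = -0.0138
  √(A²+B²)=0.4626;  θ3 = -1.4262+1.6006 ≈ 0.1744

θ₁ = 0.6979, θ₂ = 0.1744, θ₃ = 0.1744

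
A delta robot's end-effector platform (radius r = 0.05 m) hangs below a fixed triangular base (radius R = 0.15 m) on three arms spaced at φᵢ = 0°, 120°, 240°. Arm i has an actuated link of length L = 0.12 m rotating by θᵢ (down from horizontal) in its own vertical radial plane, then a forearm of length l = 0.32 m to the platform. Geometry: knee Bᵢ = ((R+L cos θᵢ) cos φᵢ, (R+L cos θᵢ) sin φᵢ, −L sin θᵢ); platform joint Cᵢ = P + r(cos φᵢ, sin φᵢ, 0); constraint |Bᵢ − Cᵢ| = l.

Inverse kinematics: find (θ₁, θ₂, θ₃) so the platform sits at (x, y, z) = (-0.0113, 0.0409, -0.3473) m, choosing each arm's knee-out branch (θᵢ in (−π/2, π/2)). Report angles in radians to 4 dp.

θ₁ = 0.8726, θ₂ = 0.6106, θ₃ = 0.9594

φ1=0.0° → target in arm frame (-0.0113, 0.0409)
  A=0.1113, B=-0.3473, C=(l²−L²−A²−y'²−z²)/(2L)=-0.1945
  γ=atan2(-0.3473,0.1113)=-1.2607;  ψ=arccos(-0.5333)=2.1333;  θ1=γ+ψ≈0.8726
φ2=120.0° → target in arm frame (0.0411, -0.0107)
  A=0.0589, B=-0.3473, C=(l²−L²−A²−y'²−z²)/(2L)=-0.1508
  γ=atan2(-0.3473,0.0589)=-1.4027;  ψ=arccos(-0.4282)=2.0133;  θ2=γ+ψ≈0.6106
arm 3 (φ=240.0°): x'=-0.0298, y'=-0.0302
  e−x'=0.1298;  (l²−L²−(e−x')²−y'²−z²)/2L = -0.2099
  √(A²+B²)=0.3708;  θ3 = -1.2132+2.1726 ≈ 0.9594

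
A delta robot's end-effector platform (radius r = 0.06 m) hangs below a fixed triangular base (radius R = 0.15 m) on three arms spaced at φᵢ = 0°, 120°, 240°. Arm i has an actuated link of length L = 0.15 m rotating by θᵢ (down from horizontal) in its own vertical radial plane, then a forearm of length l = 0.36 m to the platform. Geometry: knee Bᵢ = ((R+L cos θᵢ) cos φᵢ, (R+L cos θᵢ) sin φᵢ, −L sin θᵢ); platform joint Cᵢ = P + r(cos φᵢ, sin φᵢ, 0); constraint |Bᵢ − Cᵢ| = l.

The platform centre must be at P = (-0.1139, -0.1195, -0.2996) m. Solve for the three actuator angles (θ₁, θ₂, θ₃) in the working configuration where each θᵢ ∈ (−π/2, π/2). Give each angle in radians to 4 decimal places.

θ₁ = 0.9597, θ₂ = 0.6981, θ₃ = -0.3489

rotate P by −φ1: (-0.1139, -0.1195, -0.2996)
  e−x'=0.2039;  (l²−L²−(e−x')²−y'²−z²)/2L = -0.1284
  γ=atan2(-0.2996,0.2039)=-0.9732;  ψ=arccos(-0.3543)=1.9329;  θ1=γ+ψ≈0.9597
rotate P by −φ2: (-0.0465, 0.1584, -0.2996)
  e−x'=0.1365;  (l²−L²−(e−x')²−y'²−z²)/2L = -0.0880
  γ=atan2(-0.2996,0.1365)=-1.1432;  ψ=arccos(-0.2672)=1.8413;  θ2=γ+ψ≈0.6981
arm 3 (φ=240.0°): x'=0.1604, y'=-0.0389
  A cos θ + B sin θ = C:  -0.0704·cos θ + -0.2996·sin θ = 0.0362
  γ=atan2(-0.2996,-0.0704)=-1.8017;  ψ=arccos(0.1177)=1.4528;  θ3=γ+ψ≈-0.3489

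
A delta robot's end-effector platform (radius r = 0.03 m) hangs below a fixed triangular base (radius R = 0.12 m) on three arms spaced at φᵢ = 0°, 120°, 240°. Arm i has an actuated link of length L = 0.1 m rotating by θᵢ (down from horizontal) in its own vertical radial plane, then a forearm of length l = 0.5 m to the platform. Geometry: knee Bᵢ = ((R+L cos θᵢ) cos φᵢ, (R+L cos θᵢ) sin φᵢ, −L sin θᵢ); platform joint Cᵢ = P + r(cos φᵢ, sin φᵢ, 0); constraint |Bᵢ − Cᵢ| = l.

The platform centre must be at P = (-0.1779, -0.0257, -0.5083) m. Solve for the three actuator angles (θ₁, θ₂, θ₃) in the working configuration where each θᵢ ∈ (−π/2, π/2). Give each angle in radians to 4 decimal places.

θ₁ = 1.3961, θ₂ = 0.5234, θ₃ = 0.3491

rotate P by −φ1: (-0.1779, -0.0257, -0.5083)
  A=0.2679, B=-0.5083, C=(l²−L²−A²−y'²−z²)/(2L)=-0.4540
  θ1 = atan2(B,A) + arccos(C/0.5746) = 1.3961
arm 2 (φ=120.0°): x'=0.0667, y'=0.1669
  A cos θ + B sin θ = C:  0.0233·cos θ + -0.5083·sin θ = -0.2339
  √(A²+B²)=0.5088;  θ2 = -1.5250+2.0484 ≈ 0.5234
arm 3 (φ=240.0°): x'=0.1112, y'=-0.1412
  A=-0.0212, B=-0.5083, C=(l²−L²−A²−y'²−z²)/(2L)=-0.1938
  γ=atan2(-0.5083,-0.0212)=-1.6125;  ψ=arccos(-0.3809)=1.9616;  θ3=γ+ψ≈0.3491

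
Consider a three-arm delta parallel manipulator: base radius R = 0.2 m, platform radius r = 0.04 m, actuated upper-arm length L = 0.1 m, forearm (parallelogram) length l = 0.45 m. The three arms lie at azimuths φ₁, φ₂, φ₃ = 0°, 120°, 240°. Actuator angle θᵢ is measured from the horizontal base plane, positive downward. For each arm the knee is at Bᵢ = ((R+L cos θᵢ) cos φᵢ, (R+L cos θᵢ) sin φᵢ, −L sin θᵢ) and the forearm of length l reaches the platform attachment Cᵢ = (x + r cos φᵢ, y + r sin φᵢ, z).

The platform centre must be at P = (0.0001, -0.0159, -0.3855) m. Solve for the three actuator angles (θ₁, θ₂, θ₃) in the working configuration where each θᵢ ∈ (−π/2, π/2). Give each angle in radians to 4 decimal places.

rotate P by −φ1: (0.0001, -0.0159, -0.3855)
  e−x'=0.1599;  (l²−L²−(e−x')²−y'²−z²)/2L = 0.0903
  γ=atan2(-0.3855,0.1599)=-1.1776;  ψ=arccos(0.2165)=1.3526;  θ1=γ+ψ≈0.1750
rotate P by −φ2: (-0.0138, 0.0079, -0.3855)
  A cos θ + B sin θ = C:  0.1738·cos θ + -0.3855·sin θ = 0.0681
  γ=atan2(-0.3855,0.1738)=-1.1472;  ψ=arccos(0.1610)=1.4091;  θ2=γ+ψ≈0.2619
φ3=240.0° → target in arm frame (0.0137, 0.0080)
  A=0.1463, B=-0.3855, C=(l²−L²−A²−y'²−z²)/(2L)=0.1121
  √(A²+B²)=0.4123;  θ3 = -1.2081+1.2954 ≈ 0.0872

θ₁ = 0.1750, θ₂ = 0.2619, θ₃ = 0.0872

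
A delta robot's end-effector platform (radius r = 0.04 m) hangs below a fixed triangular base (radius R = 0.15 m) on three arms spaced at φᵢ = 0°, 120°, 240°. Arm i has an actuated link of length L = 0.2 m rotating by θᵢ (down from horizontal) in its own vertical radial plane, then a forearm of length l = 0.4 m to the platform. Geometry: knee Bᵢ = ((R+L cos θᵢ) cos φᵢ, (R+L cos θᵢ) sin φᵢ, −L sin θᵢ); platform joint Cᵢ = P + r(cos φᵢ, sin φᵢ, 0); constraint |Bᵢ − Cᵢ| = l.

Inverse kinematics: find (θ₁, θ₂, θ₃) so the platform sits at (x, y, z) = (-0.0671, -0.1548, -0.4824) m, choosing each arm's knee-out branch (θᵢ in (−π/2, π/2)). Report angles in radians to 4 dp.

θ₁ = 1.3089, θ₂ = 1.3961, θ₃ = 0.5234

arm 1 (φ=0.0°): x'=-0.0671, y'=-0.1548
  A cos θ + B sin θ = C:  0.1771·cos θ + -0.4824·sin θ = -0.4201
  √(A²+B²)=0.5139;  θ1 = -1.2189+2.5278 ≈ 1.3089
rotate P by −φ2: (-0.1005, 0.1355, -0.4824)
  A=0.2105, B=-0.4824, C=(l²−L²−A²−y'²−z²)/(2L)=-0.4385
  γ=atan2(-0.4824,0.2105)=-1.1593;  ψ=arccos(-0.8331)=2.5554;  θ2=γ+ψ≈1.3961
φ3=240.0° → target in arm frame (0.1676, 0.0193)
  e−x'=-0.0576;  (l²−L²−(e−x')²−y'²−z²)/2L = -0.2910
  θ3 = atan2(B,A) + arccos(C/0.4858) = 0.5234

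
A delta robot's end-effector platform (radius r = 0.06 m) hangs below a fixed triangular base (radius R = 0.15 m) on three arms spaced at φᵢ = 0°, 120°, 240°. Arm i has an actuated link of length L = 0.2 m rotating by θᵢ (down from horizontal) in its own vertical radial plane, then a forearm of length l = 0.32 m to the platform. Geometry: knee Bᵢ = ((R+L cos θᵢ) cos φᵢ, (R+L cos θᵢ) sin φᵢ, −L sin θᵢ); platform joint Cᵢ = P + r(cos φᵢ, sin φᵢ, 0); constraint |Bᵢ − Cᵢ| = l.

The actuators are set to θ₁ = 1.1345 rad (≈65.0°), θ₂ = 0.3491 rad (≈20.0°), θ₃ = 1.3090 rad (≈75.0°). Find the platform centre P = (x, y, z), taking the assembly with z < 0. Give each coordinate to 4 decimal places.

arm 1 at φ=0.0°: ρ1 = 0.1745;  O1 = (0.1745, 0.0000, -0.1813)
O2 = (0.2779·cos120.0°, 0.2779·sin120.0°, -0.0684) = (-0.1390, 0.2407, -0.0684)
φ3=240.0°: virtual centre (-0.0709, -0.1228, -0.1932), radius l
subtract pairs → two planes through P
linear system: -0.6270x+0.4814y = 0.0186−0.2257z; -0.4908x+-0.2455y = -0.0059−-0.0238z
det = 0.3902;  x = -0.0044+0.1126z,  y = 0.0329+-0.3222z
sphere 1 gives Az²+Bz+C=0 with A=1.1165, B=0.3010, C=-0.0364;  B²−4AC=0.2533;  roots -0.3602, 0.0906;  negative root z = -0.3602
x = -0.0450, y = 0.1489

(-0.0450, 0.1489, -0.3602)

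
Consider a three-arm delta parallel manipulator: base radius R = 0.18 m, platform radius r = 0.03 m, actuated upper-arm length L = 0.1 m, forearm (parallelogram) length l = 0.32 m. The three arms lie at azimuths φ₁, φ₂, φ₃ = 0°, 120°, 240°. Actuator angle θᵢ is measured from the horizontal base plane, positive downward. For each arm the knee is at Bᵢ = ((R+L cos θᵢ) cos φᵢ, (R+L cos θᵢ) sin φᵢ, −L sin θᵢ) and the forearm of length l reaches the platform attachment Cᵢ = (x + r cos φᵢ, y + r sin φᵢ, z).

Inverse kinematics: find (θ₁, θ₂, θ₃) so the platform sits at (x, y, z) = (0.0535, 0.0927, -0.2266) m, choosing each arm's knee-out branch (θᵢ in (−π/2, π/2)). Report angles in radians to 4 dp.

θ₁ = -0.0866, θ₂ = -0.0869, θ₃ = 1.2218

arm 1 (φ=0.0°): x'=0.0535, y'=0.0927
  e−x'=0.0965;  (l²−L²−(e−x')²−y'²−z²)/2L = 0.1157
  γ=atan2(-0.2266,0.0965)=-1.1682;  ψ=arccos(0.4699)=1.0816;  θ1=γ+ψ≈-0.0866
arm 2 (φ=120.0°): x'=0.0535, y'=-0.0927
  e−x'=0.0965;  (l²−L²−(e−x')²−y'²−z²)/2L = 0.1158
  γ=atan2(-0.2266,0.0965)=-1.1683;  ψ=arccos(0.4701)=1.0814;  θ2=γ+ψ≈-0.0869
φ3=240.0° → target in arm frame (-0.1070, 0.0000)
  A=0.2570, B=-0.2266, C=(l²−L²−A²−y'²−z²)/(2L)=-0.1251
  θ3 = atan2(B,A) + arccos(C/0.3427) = 1.2218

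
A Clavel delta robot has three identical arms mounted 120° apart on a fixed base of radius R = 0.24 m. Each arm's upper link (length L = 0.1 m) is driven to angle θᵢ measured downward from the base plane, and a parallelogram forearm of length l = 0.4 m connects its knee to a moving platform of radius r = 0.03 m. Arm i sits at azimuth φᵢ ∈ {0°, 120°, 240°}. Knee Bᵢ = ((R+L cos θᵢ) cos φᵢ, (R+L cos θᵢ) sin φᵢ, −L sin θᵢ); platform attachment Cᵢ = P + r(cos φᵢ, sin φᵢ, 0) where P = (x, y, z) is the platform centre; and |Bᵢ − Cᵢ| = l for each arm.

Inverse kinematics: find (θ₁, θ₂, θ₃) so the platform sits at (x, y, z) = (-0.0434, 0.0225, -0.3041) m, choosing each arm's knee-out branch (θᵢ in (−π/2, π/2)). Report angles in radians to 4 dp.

θ₁ = 0.7857, θ₂ = 0.0873, θ₃ = 0.4363

rotate P by −φ1: (-0.0434, 0.0225, -0.3041)
  e−x'=0.2534;  (l²−L²−(e−x')²−y'²−z²)/2L = -0.0360
  γ=atan2(-0.3041,0.2534)=-0.8761;  ψ=arccos(-0.0909)=1.6618;  θ1=γ+ψ≈0.7857
φ2=120.0° → target in arm frame (0.0412, 0.0263)
  e−x'=0.1688;  (l²−L²−(e−x')²−y'²−z²)/2L = 0.1417
  √(A²+B²)=0.3478;  θ2 = -1.0640+1.1513 ≈ 0.0873
rotate P by −φ3: (0.0022, -0.0488, -0.3041)
  A=0.2078, B=-0.3041, C=(l²−L²−A²−y'²−z²)/(2L)=0.0598
  √(A²+B²)=0.3683;  θ3 = -0.9714+1.4077 ≈ 0.4363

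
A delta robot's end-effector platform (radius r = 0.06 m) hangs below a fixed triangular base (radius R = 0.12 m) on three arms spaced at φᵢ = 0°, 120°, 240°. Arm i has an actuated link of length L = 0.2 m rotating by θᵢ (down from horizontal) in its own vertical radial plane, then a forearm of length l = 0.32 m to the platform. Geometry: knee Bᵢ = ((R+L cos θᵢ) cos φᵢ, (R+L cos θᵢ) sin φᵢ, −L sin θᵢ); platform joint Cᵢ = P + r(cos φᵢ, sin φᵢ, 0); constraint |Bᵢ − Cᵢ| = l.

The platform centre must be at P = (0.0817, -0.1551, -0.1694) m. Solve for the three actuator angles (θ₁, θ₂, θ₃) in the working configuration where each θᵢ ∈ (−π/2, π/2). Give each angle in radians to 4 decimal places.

θ₁ = -0.2621, θ₂ = 1.1344, θ₃ = -0.3490

arm 1 (φ=0.0°): x'=0.0817, y'=-0.1551
  A=-0.0217, B=-0.1694, C=(l²−L²−A²−y'²−z²)/(2L)=0.0229
  √(A²+B²)=0.1708;  θ1 = -1.6982+1.4361 ≈ -0.2621
arm 2 (φ=120.0°): x'=-0.1752, y'=0.0068
  A=0.2352, B=-0.1694, C=(l²−L²−A²−y'²−z²)/(2L)=-0.0541
  √(A²+B²)=0.2898;  θ2 = -0.6242+1.7586 ≈ 1.1344
rotate P by −φ3: (0.0935, 0.1483, -0.1694)
  A cos θ + B sin θ = C:  -0.0335·cos θ + -0.1694·sin θ = 0.0265
  √(A²+B²)=0.1727;  θ3 = -1.7659+1.4169 ≈ -0.3490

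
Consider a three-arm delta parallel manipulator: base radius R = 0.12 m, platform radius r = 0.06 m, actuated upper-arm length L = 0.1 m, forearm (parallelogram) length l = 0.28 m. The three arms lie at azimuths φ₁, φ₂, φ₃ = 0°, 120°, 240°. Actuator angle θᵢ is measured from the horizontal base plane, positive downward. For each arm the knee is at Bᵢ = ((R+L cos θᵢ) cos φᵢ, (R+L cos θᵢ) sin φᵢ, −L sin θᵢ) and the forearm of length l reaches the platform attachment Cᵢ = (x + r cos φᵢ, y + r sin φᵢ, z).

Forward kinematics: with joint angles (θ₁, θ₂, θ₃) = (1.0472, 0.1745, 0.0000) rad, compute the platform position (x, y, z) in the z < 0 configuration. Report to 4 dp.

(-0.1177, -0.0157, -0.2487)

centre 1 = (0.1100·cos0.0°, 0.1100·sin0.0°, -0.0866) = (0.1100, 0.0000, -0.0866)
arm 2 at φ=120.0°: ρ2 = 0.1585;  centre 2 = (-0.0792, 0.1372, -0.0174)
arm 3 at φ=240.0°: ρ3 = 0.1600;  centre 3 = (-0.0800, -0.1386, 0.0000)
|centre ₂|²−|centre ₁|² = 0.0058;  |centre ₃|²−|centre ₁|² = 0.0060
linear system: -0.3785x+0.2745y = 0.0058−0.1385z; -0.3800x+-0.2771y = 0.0060−0.1732z
Cramer: x(z) = -0.0156+0.4107z;  y(z) = -0.0003+0.0618z
into |P−centre ₁|² = l²: 1.1725z² + 0.0700z + -0.0551 = 0;  Δ = 0.2635;  z = -0.2487 or 0.1890 → z<0 root = -0.2487
x = -0.1177, y = -0.0157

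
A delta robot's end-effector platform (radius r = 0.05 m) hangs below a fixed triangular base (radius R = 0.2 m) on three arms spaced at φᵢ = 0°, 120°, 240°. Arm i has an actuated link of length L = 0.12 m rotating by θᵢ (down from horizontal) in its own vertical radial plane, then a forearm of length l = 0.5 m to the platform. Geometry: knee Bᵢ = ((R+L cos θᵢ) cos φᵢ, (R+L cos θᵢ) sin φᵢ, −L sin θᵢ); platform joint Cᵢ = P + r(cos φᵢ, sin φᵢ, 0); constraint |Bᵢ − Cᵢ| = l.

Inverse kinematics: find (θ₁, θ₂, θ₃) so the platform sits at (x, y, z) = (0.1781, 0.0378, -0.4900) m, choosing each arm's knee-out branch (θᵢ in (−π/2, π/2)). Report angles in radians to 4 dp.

rotate P by −φ1: (0.1781, 0.0378, -0.4900)
  e−x'=-0.0281;  (l²−L²−(e−x')²−y'²−z²)/2L = -0.0280
  γ=atan2(-0.4900,-0.0281)=-1.6281;  ψ=arccos(-0.0570)=1.6279;  θ1=γ+ψ≈-0.0002
φ2=120.0° → target in arm frame (-0.0563, -0.1731)
  e−x'=0.2063;  (l²−L²−(e−x')²−y'²−z²)/2L = -0.3210
  θ2 = atan2(B,A) + arccos(C/0.5317) = 1.0468
φ3=240.0° → target in arm frame (-0.1218, 0.1353)
  A=0.2718, B=-0.4900, C=(l²−L²−A²−y'²−z²)/(2L)=-0.4029
  θ3 = atan2(B,A) + arccos(C/0.5603) = 1.3087

θ₁ = -0.0002, θ₂ = 1.0468, θ₃ = 1.3087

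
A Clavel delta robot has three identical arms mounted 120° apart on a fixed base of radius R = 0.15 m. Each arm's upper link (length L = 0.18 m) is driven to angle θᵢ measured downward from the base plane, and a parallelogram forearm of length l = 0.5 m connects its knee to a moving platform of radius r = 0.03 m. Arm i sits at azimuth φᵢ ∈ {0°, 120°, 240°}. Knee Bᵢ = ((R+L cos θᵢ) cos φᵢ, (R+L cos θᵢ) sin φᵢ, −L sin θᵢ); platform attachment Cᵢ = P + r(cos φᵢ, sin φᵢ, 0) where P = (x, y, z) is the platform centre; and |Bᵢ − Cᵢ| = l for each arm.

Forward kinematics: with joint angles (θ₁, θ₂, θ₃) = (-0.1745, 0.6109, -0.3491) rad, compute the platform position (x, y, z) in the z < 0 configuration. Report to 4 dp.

φ1=0.0°: virtual centre (0.2973, 0.0000, 0.0313), radius l
arm 2 at φ=120.0°: e+L cos θ2 = 0.2674;  centre 2 = (-0.1337, 0.2316, -0.1032)
φ3=240.0°: virtual centre (-0.1446, -0.2504, 0.0616), radius l
|centre ₂|²−|centre ₁|² = -0.0072;  |centre ₃|²−|centre ₁|² = -0.0019
plane₁₂: -0.8620x+0.4632y+-0.2690z = -0.0072
Cramer: x(z) = 0.0053-0.1268z;  y(z) = -0.0055+0.3448z
sphere 1 gives Az²+Bz+C=0 with A=1.1350, B=0.0077, C=-0.1638;  B²−4AC=0.7435;  roots -0.3833, 0.3765;  negative root z = -0.3833
x = 0.0539, y = -0.1377

(0.0539, -0.1377, -0.3833)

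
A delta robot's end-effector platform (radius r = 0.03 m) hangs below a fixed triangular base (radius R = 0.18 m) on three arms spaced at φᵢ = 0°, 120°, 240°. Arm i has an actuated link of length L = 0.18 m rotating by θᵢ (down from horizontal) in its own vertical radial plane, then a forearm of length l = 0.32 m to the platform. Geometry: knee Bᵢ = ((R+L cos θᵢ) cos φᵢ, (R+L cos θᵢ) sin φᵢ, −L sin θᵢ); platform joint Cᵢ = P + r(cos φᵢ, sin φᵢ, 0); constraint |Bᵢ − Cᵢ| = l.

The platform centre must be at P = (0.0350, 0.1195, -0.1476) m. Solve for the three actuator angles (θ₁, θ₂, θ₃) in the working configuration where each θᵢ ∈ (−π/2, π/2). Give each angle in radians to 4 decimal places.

θ₁ = 0.3494, θ₂ = -0.2617, θ₃ = 1.3091

arm 1 (φ=0.0°): x'=0.0350, y'=0.1195
  A=0.1150, B=-0.1476, C=(l²−L²−A²−y'²−z²)/(2L)=0.0575
  θ1 = atan2(B,A) + arccos(C/0.1871) = 0.3494
arm 2 (φ=120.0°): x'=0.0860, y'=-0.0901
  A=0.0640, B=-0.1476, C=(l²−L²−A²−y'²−z²)/(2L)=0.1000
  √(A²+B²)=0.1609;  θ2 = -1.1616+0.8999 ≈ -0.2617
rotate P by −φ3: (-0.1210, -0.0294, -0.1476)
  A=0.2710, B=-0.1476, C=(l²−L²−A²−y'²−z²)/(2L)=-0.0725
  γ=atan2(-0.1476,0.2710)=-0.4987;  ψ=arccos(-0.2348)=1.8078;  θ3=γ+ψ≈1.3091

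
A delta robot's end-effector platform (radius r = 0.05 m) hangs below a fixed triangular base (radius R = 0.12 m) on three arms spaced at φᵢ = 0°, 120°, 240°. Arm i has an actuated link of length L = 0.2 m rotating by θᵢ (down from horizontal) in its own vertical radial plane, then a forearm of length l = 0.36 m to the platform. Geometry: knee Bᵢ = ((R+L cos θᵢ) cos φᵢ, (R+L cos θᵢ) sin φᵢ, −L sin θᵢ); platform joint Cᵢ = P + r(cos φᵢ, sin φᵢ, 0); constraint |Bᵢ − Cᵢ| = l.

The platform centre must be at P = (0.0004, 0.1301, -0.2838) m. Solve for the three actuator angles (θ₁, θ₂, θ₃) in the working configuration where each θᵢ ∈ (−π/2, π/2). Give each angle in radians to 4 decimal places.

θ₁ = 0.3495, θ₂ = -0.1745, θ₃ = 0.7856

φ1=0.0° → target in arm frame (0.0004, 0.1301)
  A=0.0696, B=-0.2838, C=(l²−L²−A²−y'²−z²)/(2L)=-0.0318
  θ1 = atan2(B,A) + arccos(C/0.2922) = 0.3495
arm 2 (φ=120.0°): x'=0.1125, y'=-0.0654
  A=-0.0425, B=-0.2838, C=(l²−L²−A²−y'²−z²)/(2L)=0.0074
  √(A²+B²)=0.2870;  θ2 = -1.7193+1.5449 ≈ -0.1745
arm 3 (φ=240.0°): x'=-0.1129, y'=-0.0647
  A=0.1829, B=-0.2838, C=(l²−L²−A²−y'²−z²)/(2L)=-0.0714
  γ=atan2(-0.2838,0.1829)=-0.9984;  ψ=arccos(-0.2116)=1.7840;  θ3=γ+ψ≈0.7856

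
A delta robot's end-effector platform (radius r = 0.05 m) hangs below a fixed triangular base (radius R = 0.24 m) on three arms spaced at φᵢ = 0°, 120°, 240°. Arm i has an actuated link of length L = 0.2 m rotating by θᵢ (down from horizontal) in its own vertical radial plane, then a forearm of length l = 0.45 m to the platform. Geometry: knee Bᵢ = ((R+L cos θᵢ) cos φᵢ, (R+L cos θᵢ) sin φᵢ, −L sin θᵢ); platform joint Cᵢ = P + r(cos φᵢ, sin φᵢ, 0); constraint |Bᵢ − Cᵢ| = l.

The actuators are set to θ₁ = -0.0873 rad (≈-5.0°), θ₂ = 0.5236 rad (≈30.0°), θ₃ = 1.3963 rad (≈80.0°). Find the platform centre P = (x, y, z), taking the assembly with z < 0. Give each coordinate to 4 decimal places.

(0.1547, 0.1377, -0.3411)

centre 1 = (0.3892·cos0.0°, 0.3892·sin0.0°, 0.0174) = (0.3892, 0.0000, 0.0174)
centre 2 = (0.3632·cos120.0°, 0.3632·sin120.0°, -0.1000) = (-0.1816, 0.3145, -0.1000)
centre 3 = (0.2247·cos240.0°, 0.2247·sin240.0°, -0.1970) = (-0.1124, -0.1946, -0.1970)
|centre ₂|²−|centre ₁|² = -0.0099;  |centre ₃|²−|centre ₁|² = -0.0625
[-1.1417 0.6291 -0.2349]·P = -0.0099;  [-1.0032 -0.3892 -0.4288]·P = -0.0625
det = 1.0755;  x = 0.0401+-0.3358z,  y = 0.0571+-0.2361z
quadratic in z: (1.1685)z²+(0.1726)z+(-0.0771)=0, √Δ=0.6245 → z ∈ {-0.3411, 0.1934}; z = -0.3411 (taking z<0)
x = 0.1547, y = 0.1377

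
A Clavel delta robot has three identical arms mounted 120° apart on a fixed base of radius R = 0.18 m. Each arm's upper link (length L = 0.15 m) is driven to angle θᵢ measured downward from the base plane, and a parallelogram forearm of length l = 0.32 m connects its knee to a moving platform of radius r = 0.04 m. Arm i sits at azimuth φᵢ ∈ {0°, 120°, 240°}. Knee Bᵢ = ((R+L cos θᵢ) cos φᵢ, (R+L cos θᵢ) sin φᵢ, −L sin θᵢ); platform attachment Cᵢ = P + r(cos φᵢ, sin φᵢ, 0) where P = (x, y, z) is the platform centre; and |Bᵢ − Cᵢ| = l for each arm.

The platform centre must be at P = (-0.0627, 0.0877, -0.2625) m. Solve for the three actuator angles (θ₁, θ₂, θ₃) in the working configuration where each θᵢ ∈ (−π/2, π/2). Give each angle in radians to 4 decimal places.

φ1=0.0° → target in arm frame (-0.0627, 0.0877)
  A=0.2027, B=-0.2625, C=(l²−L²−A²−y'²−z²)/(2L)=-0.1259
  γ=atan2(-0.2625,0.2027)=-0.9132;  ψ=arccos(-0.3798)=1.9603;  θ1=γ+ψ≈1.0471
rotate P by −φ2: (0.1073, 0.0104, -0.2625)
  e−x'=0.0327;  (l²−L²−(e−x')²−y'²−z²)/2L = 0.0327
  θ2 = atan2(B,A) + arccos(C/0.2645) = -0.0001
φ3=240.0° → target in arm frame (-0.0446, -0.0981)
  e−x'=0.1846;  (l²−L²−(e−x')²−y'²−z²)/2L = -0.1091
  θ3 = atan2(B,A) + arccos(C/0.3209) = 0.9596

θ₁ = 1.0471, θ₂ = -0.0001, θ₃ = 0.9596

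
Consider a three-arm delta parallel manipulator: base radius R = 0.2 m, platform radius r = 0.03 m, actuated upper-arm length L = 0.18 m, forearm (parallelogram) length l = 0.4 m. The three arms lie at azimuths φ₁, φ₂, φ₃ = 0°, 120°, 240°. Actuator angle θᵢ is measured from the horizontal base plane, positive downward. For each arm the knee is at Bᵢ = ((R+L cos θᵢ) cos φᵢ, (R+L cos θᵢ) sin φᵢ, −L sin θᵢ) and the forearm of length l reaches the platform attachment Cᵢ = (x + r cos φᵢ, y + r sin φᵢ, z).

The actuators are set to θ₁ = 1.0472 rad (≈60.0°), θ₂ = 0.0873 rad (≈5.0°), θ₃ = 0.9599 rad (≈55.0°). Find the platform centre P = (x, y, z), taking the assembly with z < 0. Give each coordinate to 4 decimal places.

φ1=0.0°: virtual centre (0.2600, 0.0000, -0.1559), radius l
φ2=120.0°: virtual centre (-0.1747, 0.3025, -0.0157), radius l
arm 3 at φ=240.0°: (R−r)+L cos θ3 = 0.2732;  O3 = (-0.1366, -0.2366, -0.1474)
|O₂|²−|O₁|² = 0.0304;  |O₃|²−|O₁|² = 0.0045
linear system: -0.8693x+0.6050y = 0.0304−0.2804z; -0.7932x+-0.4733y = 0.0045−0.0169z
Cramer: x(z) = -0.0192+0.1603z;  y(z) = 0.0226-0.2331z
quadratic in z: (1.0800)z²+(0.2117)z+(-0.0572)=0, √Δ=0.5405 → z ∈ {-0.3482, 0.1522}; z = -0.3482 (taking z<0)
x = -0.0750, y = 0.1038

(-0.0750, 0.1038, -0.3482)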